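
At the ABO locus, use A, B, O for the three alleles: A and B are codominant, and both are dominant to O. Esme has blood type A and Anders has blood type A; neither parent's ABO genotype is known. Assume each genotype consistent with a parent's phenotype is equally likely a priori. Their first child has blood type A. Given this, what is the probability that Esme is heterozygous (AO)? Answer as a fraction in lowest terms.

7/15

Possible genotypes: Esme ∈ {AA, AO}; Anders ∈ {AA, AO}.
Weight each parental genotype pair by prior × P(type-A child):
  AA × AA: posterior weight 4/15.
  AA × AO: posterior weight 4/15.
  AO × AA: posterior weight 4/15.
  AO × AO: posterior weight 1/5.
Sum the posterior weight over pairs where Esme is AO: 7/15.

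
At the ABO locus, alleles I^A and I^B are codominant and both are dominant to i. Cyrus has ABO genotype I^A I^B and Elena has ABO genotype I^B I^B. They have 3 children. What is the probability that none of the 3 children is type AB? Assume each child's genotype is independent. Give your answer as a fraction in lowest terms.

ABO cross I^A I^B × I^B I^B → 1/2 B, 1/2 AB.
So P(type AB) = 1/2 per child.
P(not type AB) = 1/2 for one child; (1/2)^3 = 1/8.

1/8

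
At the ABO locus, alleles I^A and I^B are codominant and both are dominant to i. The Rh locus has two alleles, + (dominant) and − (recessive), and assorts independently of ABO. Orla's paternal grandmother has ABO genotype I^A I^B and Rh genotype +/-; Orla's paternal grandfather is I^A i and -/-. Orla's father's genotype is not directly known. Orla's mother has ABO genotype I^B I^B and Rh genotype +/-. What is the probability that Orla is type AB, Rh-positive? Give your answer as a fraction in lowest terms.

Orla's father's ABO genotype from I^A I^B × I^A i: 1/4 I^A I^A, 1/4 I^A I^B, 1/4 I^A i, 1/4 I^B i.
Crossing each possibility with the mother I^B I^B and summing P(type AB): 1/4·1 + 1/4·1/2 + 1/4·1/2 + 1/4·0 = 1/2.
Similarly for Rh via the father's Rh distribution: P(Rh+) = 5/8.
Independent loci: 1/2 × 5/8 = 5/16.

5/16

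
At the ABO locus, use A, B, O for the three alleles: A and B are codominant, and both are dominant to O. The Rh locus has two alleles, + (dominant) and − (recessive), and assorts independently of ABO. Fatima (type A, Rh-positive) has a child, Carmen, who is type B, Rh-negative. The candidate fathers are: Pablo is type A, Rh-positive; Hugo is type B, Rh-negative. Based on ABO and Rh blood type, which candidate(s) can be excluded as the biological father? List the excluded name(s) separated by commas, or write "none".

A candidate is excluded only if no genotype consistent with his phenotype could produce a type B, Rh-negative child with a type A, Rh-positive mother.
Pablo (type A, Rh+): no genotype consistent with that phenotype can produce a type-B Rh- child with a type-A mother.

Pablo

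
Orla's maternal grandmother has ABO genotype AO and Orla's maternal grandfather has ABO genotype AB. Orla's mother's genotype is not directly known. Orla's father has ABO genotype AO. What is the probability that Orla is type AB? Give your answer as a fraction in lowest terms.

Orla's mother's ABO genotype from AO × AB: 1/4 AA, 1/4 AB, 1/4 AO, 1/4 BO.
Crossing each possibility with the father AO and summing P(type AB): 1/4·0 + 1/4·1/4 + 1/4·0 + 1/4·1/4 = 1/8.

1/8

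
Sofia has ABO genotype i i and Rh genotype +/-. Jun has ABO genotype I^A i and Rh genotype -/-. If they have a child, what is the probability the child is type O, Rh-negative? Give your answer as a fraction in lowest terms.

ABO cross i i × I^A i → offspring phenotypes: 1/2 O, 1/2 A.
Rh cross +/- × -/- → 1/2 Rh+, 1/2 Rh-.
Independent loci: P(type O, Rh-negative) = 1/2 × 1/2 = 1/4.

1/4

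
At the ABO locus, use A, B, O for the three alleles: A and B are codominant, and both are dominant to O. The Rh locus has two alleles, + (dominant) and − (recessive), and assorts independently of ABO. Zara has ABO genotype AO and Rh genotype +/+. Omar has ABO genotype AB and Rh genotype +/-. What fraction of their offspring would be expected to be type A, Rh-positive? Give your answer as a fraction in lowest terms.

1/2

ABO cross AO × AB → offspring phenotypes: 1/2 A, 1/4 B, 1/4 AB.
Rh cross +/+ × +/- → 1 Rh+.
Independent loci: P(type A, Rh-positive) = 1/2 × 1 = 1/2.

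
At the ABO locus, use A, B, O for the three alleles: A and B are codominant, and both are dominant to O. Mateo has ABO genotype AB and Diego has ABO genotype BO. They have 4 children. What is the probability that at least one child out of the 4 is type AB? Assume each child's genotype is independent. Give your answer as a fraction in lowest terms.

ABO cross AB × BO → 1/4 A, 1/2 B, 1/4 AB.
So P(type AB) = 1/4 per child.
P(none) = (3/4)^4 = 81/256; P(at least one) = 1 − 81/256 = 175/256.

175/256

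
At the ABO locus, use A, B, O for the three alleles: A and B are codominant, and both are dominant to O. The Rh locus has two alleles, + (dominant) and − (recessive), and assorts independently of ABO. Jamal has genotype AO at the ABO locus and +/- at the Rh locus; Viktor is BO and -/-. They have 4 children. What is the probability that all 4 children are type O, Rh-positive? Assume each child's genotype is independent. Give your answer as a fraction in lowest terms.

1/4096

ABO cross AO × BO → 1/4 O, 1/4 A, 1/4 B, 1/4 AB.
Rh cross +/- × -/- → 1/2 Rh+, 1/2 Rh-; so P(type O, Rh-positive) = 1/4 × 1/2 = 1/8 per child.
All 4 independent: (1/8)^4 = 1/4096.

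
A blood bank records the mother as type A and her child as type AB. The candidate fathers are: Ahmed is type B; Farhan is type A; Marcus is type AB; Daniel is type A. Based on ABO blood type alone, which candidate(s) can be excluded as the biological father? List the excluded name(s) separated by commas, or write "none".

A candidate is excluded only if no genotype consistent with his phenotype could produce a type AB child with a type A mother.
Farhan (type A): no genotype consistent with that phenotype can produce a type-AB child with a type-A mother.
Daniel (type A): no genotype consistent with that phenotype can produce a type-AB child with a type-A mother.

Farhan, Daniel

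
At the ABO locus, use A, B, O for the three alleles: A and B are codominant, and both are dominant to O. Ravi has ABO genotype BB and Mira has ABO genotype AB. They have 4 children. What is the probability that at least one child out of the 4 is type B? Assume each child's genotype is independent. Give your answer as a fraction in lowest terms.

15/16

ABO cross BB × AB → 1/2 B, 1/2 AB.
So P(type B) = 1/2 per child.
P(none) = (1/2)^4 = 1/16; P(at least one) = 1 − 1/16 = 15/16.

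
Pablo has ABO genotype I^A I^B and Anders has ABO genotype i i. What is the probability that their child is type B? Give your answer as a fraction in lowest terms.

1/2

ABO cross I^A I^B × i i → offspring phenotypes: 1/2 A, 1/2 B.
So P(type B) = 1/2.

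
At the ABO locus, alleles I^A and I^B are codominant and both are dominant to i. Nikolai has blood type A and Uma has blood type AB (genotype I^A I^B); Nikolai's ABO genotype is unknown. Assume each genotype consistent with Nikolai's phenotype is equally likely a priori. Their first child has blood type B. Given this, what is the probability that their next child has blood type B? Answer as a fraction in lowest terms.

Possible genotypes: Nikolai ∈ {I^A I^A, I^A i}; Uma ∈ {I^A I^B}.
Weight each parental genotype pair by prior × P(type-B child):
  I^A i × I^A I^B: posterior weight 1; P(next child type B) = 1/4.
Weighted sum = 1/4.

1/4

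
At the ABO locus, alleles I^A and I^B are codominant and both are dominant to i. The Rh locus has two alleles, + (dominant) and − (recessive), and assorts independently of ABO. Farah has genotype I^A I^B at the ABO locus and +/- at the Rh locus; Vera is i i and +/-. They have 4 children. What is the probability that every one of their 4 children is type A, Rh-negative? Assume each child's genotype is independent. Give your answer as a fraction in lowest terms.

1/4096

ABO cross I^A I^B × i i → 1/2 A, 1/2 B.
Rh cross +/- × +/- → 3/4 Rh+, 1/4 Rh-; so P(type A, Rh-negative) = 1/2 × 1/4 = 1/8 per child.
All 4 independent: (1/8)^4 = 1/4096.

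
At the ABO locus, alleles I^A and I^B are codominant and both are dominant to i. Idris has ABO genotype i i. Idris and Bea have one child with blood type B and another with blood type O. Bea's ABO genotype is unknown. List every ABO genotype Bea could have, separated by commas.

For each candidate genotype of Bea, check whether crossing it with i i can produce every observed child phenotype.
  I^A I^A → possible child types {A} ✗
  I^A I^B → possible child types {A, B} ✗
  I^A i → possible child types {O, A} ✗
  I^B I^B → possible child types {B} ✗
  I^B i → possible child types {O, B} ✓
  i i → possible child types {O} ✗

I^B i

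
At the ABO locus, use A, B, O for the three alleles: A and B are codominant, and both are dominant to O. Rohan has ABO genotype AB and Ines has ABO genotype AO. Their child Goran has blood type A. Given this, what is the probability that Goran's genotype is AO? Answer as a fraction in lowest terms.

1/2

Cross AB × AO → 1/4 AA, 1/4 AB, 1/4 AO, 1/4 BO.
Type-A genotypes among offspring: AA (1/4), AO (1/4); total 1/2.
P(AO | type A) = (1/4) / (1/2) = 1/2.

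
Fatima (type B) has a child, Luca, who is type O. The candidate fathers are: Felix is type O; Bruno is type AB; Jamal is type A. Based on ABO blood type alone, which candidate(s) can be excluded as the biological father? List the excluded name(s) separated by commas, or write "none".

A candidate is excluded only if no genotype consistent with his phenotype could produce a type O child with a type B mother.
Bruno (type AB): no genotype consistent with that phenotype can produce a type-O child with a type-B mother.

Bruno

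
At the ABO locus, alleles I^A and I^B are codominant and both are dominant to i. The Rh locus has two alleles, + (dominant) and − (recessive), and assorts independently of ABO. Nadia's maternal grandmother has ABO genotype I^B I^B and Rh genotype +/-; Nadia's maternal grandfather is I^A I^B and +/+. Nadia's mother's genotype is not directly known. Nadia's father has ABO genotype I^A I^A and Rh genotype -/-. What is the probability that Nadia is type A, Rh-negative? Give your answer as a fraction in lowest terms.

Nadia's mother's ABO genotype from I^B I^B × I^A I^B: 1/2 I^A I^B, 1/2 I^B I^B.
Crossing each possibility with the father I^A I^A and summing P(type A): 1/2·1/2 + 1/2·0 = 1/4.
Similarly for Rh via the mother's Rh distribution: P(Rh-) = 1/4.
Independent loci: 1/4 × 1/4 = 1/16.

1/16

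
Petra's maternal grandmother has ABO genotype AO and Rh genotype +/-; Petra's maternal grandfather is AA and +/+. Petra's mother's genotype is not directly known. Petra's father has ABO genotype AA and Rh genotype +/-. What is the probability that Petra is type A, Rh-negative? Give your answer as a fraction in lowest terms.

1/8

Petra's mother's ABO genotype from AO × AA: 1/2 AA, 1/2 AO.
Crossing each possibility with the father AA and summing P(type A): 1/2·1 + 1/2·1 = 1.
Similarly for Rh via the mother's Rh distribution: P(Rh-) = 1/8.
Independent loci: 1 × 1/8 = 1/8.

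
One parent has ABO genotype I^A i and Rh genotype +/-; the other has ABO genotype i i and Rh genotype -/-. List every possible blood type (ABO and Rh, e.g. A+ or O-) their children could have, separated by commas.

Gametes from I^A i × i i give offspring ABO genotypes I^A i, i i, i.e. phenotypes O, A.
Rh cross +/- × -/- → phenotypes Rh+, Rh-.
Combining independently: O+, O-, A+, A-.

O+, O-, A+, A-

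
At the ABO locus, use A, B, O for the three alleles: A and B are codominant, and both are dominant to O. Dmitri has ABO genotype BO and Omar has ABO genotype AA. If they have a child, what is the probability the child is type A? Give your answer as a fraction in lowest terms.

ABO cross BO × AA → offspring phenotypes: 1/2 A, 1/2 AB.
So P(type A) = 1/2.

1/2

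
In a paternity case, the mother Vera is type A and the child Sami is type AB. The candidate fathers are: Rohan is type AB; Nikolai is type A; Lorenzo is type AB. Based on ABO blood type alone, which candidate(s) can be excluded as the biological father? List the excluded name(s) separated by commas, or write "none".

Nikolai

A candidate is excluded only if no genotype consistent with his phenotype could produce a type AB child with a type A mother.
Nikolai (type A): no genotype consistent with that phenotype can produce a type-AB child with a type-A mother.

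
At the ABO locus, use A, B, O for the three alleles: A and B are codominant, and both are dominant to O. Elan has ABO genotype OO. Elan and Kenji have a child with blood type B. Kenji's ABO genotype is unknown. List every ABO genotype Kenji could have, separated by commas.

For each candidate genotype of Kenji, check whether crossing it with OO can produce every observed child phenotype.
  AA → possible child types {A} ✗
  AB → possible child types {A, B} ✓
  AO → possible child types {O, A} ✗
  BB → possible child types {B} ✓
  BO → possible child types {O, B} ✓
  OO → possible child types {O} ✗

AB, BB, BO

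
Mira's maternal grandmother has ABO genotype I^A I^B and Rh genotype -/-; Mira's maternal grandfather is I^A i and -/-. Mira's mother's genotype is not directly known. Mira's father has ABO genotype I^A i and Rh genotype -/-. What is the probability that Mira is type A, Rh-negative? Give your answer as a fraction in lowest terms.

Mira's mother's ABO genotype from I^A I^B × I^A i: 1/4 I^A I^A, 1/4 I^A I^B, 1/4 I^A i, 1/4 I^B i.
Crossing each possibility with the father I^A i and summing P(type A): 1/4·1 + 1/4·1/2 + 1/4·3/4 + 1/4·1/4 = 5/8.
Similarly for Rh via the mother's Rh distribution: P(Rh-) = 1.
Independent loci: 5/8 × 1 = 5/8.

5/8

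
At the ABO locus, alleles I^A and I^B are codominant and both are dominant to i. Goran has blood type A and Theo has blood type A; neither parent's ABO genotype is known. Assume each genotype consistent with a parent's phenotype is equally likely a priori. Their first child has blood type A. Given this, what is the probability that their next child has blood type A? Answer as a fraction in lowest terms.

19/20

Possible genotypes: Goran ∈ {I^A I^A, I^A i}; Theo ∈ {I^A I^A, I^A i}.
Weight each parental genotype pair by prior × P(type-A child):
  I^A I^A × I^A I^A: posterior weight 4/15; P(next child type A) = 1.
  I^A I^A × I^A i: posterior weight 4/15; P(next child type A) = 1.
  I^A i × I^A I^A: posterior weight 4/15; P(next child type A) = 1.
  I^A i × I^A i: posterior weight 1/5; P(next child type A) = 3/4.
Weighted sum = 19/20.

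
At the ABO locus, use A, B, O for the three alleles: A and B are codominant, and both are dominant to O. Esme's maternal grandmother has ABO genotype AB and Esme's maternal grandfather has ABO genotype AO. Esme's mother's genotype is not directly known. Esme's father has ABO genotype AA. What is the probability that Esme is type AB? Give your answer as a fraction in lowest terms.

Esme's mother's ABO genotype from AB × AO: 1/4 AA, 1/4 AB, 1/4 AO, 1/4 BO.
Crossing each possibility with the father AA and summing P(type AB): 1/4·0 + 1/4·1/2 + 1/4·0 + 1/4·1/2 = 1/4.

1/4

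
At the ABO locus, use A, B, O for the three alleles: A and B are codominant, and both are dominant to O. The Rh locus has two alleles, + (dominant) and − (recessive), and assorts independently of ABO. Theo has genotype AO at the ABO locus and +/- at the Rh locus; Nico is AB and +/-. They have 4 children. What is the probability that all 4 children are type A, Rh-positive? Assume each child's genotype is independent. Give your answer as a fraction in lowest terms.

81/4096

ABO cross AO × AB → 1/2 A, 1/4 B, 1/4 AB.
Rh cross +/- × +/- → 3/4 Rh+, 1/4 Rh-; so P(type A, Rh-positive) = 1/2 × 3/4 = 3/8 per child.
All 4 independent: (3/8)^4 = 81/4096.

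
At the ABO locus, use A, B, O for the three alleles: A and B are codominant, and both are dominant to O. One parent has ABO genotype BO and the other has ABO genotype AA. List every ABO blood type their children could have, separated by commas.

Gametes from BO × AA give offspring ABO genotypes AB, AO, i.e. phenotypes A, AB.

A, AB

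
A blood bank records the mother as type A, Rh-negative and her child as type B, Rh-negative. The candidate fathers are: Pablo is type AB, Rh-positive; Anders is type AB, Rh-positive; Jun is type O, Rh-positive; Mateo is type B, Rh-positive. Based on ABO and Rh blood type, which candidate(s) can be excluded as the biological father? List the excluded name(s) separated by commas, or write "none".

Jun

A candidate is excluded only if no genotype consistent with his phenotype could produce a type B, Rh-negative child with a type A, Rh-negative mother.
Jun (type O, Rh+): no genotype consistent with that phenotype can produce a type-B Rh- child with a type-A mother.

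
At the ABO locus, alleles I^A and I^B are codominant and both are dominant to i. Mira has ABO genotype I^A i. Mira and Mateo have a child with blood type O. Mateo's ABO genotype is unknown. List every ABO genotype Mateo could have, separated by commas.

I^A i, I^B i, i i

For each candidate genotype of Mateo, check whether crossing it with I^A i can produce every observed child phenotype.
  I^A I^A → possible child types {A} ✗
  I^A I^B → possible child types {A, B, AB} ✗
  I^A i → possible child types {O, A} ✓
  I^B I^B → possible child types {B, AB} ✗
  I^B i → possible child types {O, A, B, AB} ✓
  i i → possible child types {O, A} ✓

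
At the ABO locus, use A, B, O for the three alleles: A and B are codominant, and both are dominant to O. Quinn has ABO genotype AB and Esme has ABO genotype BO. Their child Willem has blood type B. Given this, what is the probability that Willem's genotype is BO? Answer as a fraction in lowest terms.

1/2

Cross AB × BO → 1/4 AB, 1/4 AO, 1/4 BB, 1/4 BO.
Type-B genotypes among offspring: BB (1/4), BO (1/4); total 1/2.
P(BO | type B) = (1/4) / (1/2) = 1/2.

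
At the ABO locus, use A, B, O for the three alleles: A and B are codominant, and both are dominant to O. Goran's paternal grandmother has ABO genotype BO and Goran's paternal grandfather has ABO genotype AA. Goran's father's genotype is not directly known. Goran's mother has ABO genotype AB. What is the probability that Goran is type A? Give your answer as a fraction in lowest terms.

Goran's father's ABO genotype from BO × AA: 1/2 AB, 1/2 AO.
Crossing each possibility with the mother AB and summing P(type A): 1/2·1/4 + 1/2·1/2 = 3/8.

3/8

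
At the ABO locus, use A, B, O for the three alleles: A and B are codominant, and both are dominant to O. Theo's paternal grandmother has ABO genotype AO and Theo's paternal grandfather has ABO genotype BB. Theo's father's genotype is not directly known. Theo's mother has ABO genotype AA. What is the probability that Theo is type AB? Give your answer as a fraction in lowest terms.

Theo's father's ABO genotype from AO × BB: 1/2 AB, 1/2 BO.
Crossing each possibility with the mother AA and summing P(type AB): 1/2·1/2 + 1/2·1/2 = 1/2.

1/2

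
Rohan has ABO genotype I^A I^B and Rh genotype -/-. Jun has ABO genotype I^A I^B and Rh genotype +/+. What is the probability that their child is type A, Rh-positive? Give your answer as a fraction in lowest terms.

ABO cross I^A I^B × I^A I^B → offspring phenotypes: 1/4 A, 1/4 B, 1/2 AB.
Rh cross -/- × +/+ → 1 Rh+.
Independent loci: P(type A, Rh-positive) = 1/4 × 1 = 1/4.

1/4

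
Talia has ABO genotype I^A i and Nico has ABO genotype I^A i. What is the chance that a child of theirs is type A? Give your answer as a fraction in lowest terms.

3/4

ABO cross I^A i × I^A i → offspring phenotypes: 1/4 O, 3/4 A.
So P(type A) = 3/4.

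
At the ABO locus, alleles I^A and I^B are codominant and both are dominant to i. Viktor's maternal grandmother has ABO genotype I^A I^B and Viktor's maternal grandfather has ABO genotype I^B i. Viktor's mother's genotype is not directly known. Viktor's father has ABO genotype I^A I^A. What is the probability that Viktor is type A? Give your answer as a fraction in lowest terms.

Viktor's mother's ABO genotype from I^A I^B × I^B i: 1/4 I^A I^B, 1/4 I^A i, 1/4 I^B I^B, 1/4 I^B i.
Crossing each possibility with the father I^A I^A and summing P(type A): 1/4·1/2 + 1/4·1 + 1/4·0 + 1/4·1/2 = 1/2.

1/2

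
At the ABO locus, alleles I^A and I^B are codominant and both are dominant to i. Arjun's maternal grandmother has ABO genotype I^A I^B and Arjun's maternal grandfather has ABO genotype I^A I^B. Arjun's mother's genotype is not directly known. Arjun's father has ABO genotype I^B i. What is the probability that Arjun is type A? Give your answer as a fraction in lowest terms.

Arjun's mother's ABO genotype from I^A I^B × I^A I^B: 1/4 I^A I^A, 1/2 I^A I^B, 1/4 I^B I^B.
Crossing each possibility with the father I^B i and summing P(type A): 1/4·1/2 + 1/2·1/4 + 1/4·0 = 1/4.

1/4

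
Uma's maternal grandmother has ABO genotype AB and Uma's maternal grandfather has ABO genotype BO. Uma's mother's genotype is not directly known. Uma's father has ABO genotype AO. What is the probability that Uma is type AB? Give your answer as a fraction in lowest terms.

1/4

Uma's mother's ABO genotype from AB × BO: 1/4 AB, 1/4 AO, 1/4 BB, 1/4 BO.
Crossing each possibility with the father AO and summing P(type AB): 1/4·1/4 + 1/4·0 + 1/4·1/2 + 1/4·1/4 = 1/4.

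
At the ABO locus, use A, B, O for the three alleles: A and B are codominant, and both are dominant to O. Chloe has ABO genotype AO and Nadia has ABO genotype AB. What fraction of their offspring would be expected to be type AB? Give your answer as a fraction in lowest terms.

ABO cross AO × AB → offspring phenotypes: 1/2 A, 1/4 B, 1/4 AB.
So P(type AB) = 1/4.

1/4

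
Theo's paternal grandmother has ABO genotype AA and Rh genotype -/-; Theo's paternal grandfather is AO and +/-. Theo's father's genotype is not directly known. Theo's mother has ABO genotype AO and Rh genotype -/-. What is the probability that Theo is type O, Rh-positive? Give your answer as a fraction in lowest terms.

Theo's father's ABO genotype from AA × AO: 1/2 AA, 1/2 AO.
Crossing each possibility with the mother AO and summing P(type O): 1/2·0 + 1/2·1/4 = 1/8.
Similarly for Rh via the father's Rh distribution: P(Rh+) = 1/4.
Independent loci: 1/8 × 1/4 = 1/32.

1/32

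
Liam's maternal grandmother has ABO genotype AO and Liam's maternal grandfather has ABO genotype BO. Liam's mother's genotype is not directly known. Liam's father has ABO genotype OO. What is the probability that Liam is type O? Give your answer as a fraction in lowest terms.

Liam's mother's ABO genotype from AO × BO: 1/4 AB, 1/4 AO, 1/4 BO, 1/4 OO.
Crossing each possibility with the father OO and summing P(type O): 1/4·0 + 1/4·1/2 + 1/4·1/2 + 1/4·1 = 1/2.

1/2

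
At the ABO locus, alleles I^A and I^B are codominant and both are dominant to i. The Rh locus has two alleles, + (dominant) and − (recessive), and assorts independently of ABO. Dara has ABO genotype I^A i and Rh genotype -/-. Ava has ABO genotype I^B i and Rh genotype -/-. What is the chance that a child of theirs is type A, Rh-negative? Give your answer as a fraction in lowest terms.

1/4

ABO cross I^A i × I^B i → offspring phenotypes: 1/4 O, 1/4 A, 1/4 B, 1/4 AB.
Rh cross -/- × -/- → 1 Rh-.
Independent loci: P(type A, Rh-negative) = 1/4 × 1 = 1/4.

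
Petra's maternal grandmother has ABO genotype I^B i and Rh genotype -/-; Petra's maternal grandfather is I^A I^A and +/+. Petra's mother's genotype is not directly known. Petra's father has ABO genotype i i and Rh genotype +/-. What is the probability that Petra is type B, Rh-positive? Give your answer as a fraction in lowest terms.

Petra's mother's ABO genotype from I^B i × I^A I^A: 1/2 I^A I^B, 1/2 I^A i.
Crossing each possibility with the father i i and summing P(type B): 1/2·1/2 + 1/2·0 = 1/4.
Similarly for Rh via the mother's Rh distribution: P(Rh+) = 3/4.
Independent loci: 1/4 × 3/4 = 3/16.

3/16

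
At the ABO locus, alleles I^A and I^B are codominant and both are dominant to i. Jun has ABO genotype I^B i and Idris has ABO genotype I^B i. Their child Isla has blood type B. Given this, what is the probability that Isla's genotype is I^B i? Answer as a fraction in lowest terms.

Cross I^B i × I^B i → 1/4 I^B I^B, 1/2 I^B i, 1/4 i i.
Type-B genotypes among offspring: I^B I^B (1/4), I^B i (1/2); total 3/4.
P(I^B i | type B) = (1/2) / (3/4) = 2/3.

2/3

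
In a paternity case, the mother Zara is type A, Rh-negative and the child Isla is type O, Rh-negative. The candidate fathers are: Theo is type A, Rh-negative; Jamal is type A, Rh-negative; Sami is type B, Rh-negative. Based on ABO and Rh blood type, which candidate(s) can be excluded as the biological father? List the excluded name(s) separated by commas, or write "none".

none

A candidate is excluded only if no genotype consistent with his phenotype could produce a type O, Rh-negative child with a type A, Rh-negative mother.
Every candidate has at least one consistent genotype combination, so none can be excluded.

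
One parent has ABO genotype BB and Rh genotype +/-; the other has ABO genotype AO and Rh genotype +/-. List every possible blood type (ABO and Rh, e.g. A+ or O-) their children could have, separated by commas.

Gametes from BB × AO give offspring ABO genotypes AB, BO, i.e. phenotypes B, AB.
Rh cross +/- × +/- → phenotypes Rh+, Rh-.
Combining independently: B+, B-, AB+, AB-.

B+, B-, AB+, AB-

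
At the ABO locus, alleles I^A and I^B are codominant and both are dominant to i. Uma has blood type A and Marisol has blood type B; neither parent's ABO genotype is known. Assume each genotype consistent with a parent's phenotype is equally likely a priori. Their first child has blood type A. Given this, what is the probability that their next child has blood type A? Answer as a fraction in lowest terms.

Possible genotypes: Uma ∈ {I^A I^A, I^A i}; Marisol ∈ {I^B I^B, I^B i}.
Weight each parental genotype pair by prior × P(type-A child):
  I^A I^A × I^B i: posterior weight 2/3; P(next child type A) = 1/2.
  I^A i × I^B i: posterior weight 1/3; P(next child type A) = 1/4.
Weighted sum = 5/12.

5/12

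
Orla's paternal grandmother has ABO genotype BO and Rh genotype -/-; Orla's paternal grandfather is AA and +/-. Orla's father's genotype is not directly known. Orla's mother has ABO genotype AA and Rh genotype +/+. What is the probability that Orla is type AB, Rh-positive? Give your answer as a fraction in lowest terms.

Orla's father's ABO genotype from BO × AA: 1/2 AB, 1/2 AO.
Crossing each possibility with the mother AA and summing P(type AB): 1/2·1/2 + 1/2·0 = 1/4.
Similarly for Rh via the father's Rh distribution: P(Rh+) = 1.
Independent loci: 1/4 × 1 = 1/4.

1/4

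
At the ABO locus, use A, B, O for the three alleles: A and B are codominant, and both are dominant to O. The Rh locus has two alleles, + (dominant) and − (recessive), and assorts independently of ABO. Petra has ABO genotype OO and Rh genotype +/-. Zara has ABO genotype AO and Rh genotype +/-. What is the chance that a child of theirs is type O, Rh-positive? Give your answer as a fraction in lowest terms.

3/8

ABO cross OO × AO → offspring phenotypes: 1/2 O, 1/2 A.
Rh cross +/- × +/- → 3/4 Rh+, 1/4 Rh-.
Independent loci: P(type O, Rh-positive) = 1/2 × 3/4 = 3/8.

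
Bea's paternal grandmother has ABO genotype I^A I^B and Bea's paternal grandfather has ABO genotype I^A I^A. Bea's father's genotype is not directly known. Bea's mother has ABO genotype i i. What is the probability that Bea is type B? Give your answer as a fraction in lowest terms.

1/4

Bea's father's ABO genotype from I^A I^B × I^A I^A: 1/2 I^A I^A, 1/2 I^A I^B.
Crossing each possibility with the mother i i and summing P(type B): 1/2·0 + 1/2·1/2 = 1/4.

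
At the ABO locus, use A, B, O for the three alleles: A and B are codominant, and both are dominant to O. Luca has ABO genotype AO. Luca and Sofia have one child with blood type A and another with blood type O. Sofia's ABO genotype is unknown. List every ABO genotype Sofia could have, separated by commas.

For each candidate genotype of Sofia, check whether crossing it with AO can produce every observed child phenotype.
  AA → possible child types {A} ✗
  AB → possible child types {A, B, AB} ✗
  AO → possible child types {O, A} ✓
  BB → possible child types {B, AB} ✗
  BO → possible child types {O, A, B, AB} ✓
  OO → possible child types {O, A} ✓

AO, BO, OO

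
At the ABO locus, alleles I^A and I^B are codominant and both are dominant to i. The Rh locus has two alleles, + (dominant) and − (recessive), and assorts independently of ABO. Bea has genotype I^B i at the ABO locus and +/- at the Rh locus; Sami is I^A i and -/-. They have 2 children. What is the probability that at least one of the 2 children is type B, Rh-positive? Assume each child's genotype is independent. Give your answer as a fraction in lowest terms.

ABO cross I^B i × I^A i → 1/4 O, 1/4 A, 1/4 B, 1/4 AB.
Rh cross +/- × -/- → 1/2 Rh+, 1/2 Rh-; so P(type B, Rh-positive) = 1/4 × 1/2 = 1/8 per child.
P(none) = (7/8)^2 = 49/64; P(at least one) = 1 − 49/64 = 15/64.

15/64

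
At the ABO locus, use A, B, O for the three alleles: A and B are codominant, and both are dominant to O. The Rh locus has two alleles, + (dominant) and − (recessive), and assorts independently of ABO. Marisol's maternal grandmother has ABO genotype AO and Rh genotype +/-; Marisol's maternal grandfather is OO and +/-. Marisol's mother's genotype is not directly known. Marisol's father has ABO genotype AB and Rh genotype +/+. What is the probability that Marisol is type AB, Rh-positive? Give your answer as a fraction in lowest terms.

Marisol's mother's ABO genotype from AO × OO: 1/2 AO, 1/2 OO.
Crossing each possibility with the father AB and summing P(type AB): 1/2·1/4 + 1/2·0 = 1/8.
Similarly for Rh via the mother's Rh distribution: P(Rh+) = 1.
Independent loci: 1/8 × 1 = 1/8.

1/8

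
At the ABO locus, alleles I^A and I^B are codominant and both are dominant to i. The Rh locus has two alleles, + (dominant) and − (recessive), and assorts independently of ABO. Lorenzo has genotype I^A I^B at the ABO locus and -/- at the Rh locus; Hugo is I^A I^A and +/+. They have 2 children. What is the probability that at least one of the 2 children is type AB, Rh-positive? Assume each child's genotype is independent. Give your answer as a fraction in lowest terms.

ABO cross I^A I^B × I^A I^A → 1/2 A, 1/2 AB.
Rh cross -/- × +/+ → 1 Rh+; so P(type AB, Rh-positive) = 1/2 × 1 = 1/2 per child.
P(none) = (1/2)^2 = 1/4; P(at least one) = 1 − 1/4 = 3/4.

3/4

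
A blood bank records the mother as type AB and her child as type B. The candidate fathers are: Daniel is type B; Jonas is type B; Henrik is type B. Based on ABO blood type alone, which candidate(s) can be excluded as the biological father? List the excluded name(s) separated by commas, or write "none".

A candidate is excluded only if no genotype consistent with his phenotype could produce a type B child with a type AB mother.
Every candidate has at least one consistent genotype combination, so none can be excluded.

none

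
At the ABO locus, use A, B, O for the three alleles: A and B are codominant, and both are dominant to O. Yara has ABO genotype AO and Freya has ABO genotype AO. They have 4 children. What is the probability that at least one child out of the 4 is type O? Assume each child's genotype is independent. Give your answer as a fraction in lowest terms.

175/256

ABO cross AO × AO → 1/4 O, 3/4 A.
So P(type O) = 1/4 per child.
P(none) = (3/4)^4 = 81/256; P(at least one) = 1 − 81/256 = 175/256.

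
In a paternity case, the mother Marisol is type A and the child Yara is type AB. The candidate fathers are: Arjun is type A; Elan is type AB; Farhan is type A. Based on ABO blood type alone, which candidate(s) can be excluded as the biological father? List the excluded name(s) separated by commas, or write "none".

A candidate is excluded only if no genotype consistent with his phenotype could produce a type AB child with a type A mother.
Arjun (type A): no genotype consistent with that phenotype can produce a type-AB child with a type-A mother.
Farhan (type A): no genotype consistent with that phenotype can produce a type-AB child with a type-A mother.

Arjun, Farhan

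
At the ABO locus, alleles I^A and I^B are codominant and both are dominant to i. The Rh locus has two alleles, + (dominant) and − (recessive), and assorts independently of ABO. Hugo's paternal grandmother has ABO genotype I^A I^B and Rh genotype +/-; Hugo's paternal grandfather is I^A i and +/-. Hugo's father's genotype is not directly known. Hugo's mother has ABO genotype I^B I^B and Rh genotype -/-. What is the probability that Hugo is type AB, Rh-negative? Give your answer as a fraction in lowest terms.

1/4

Hugo's father's ABO genotype from I^A I^B × I^A i: 1/4 I^A I^A, 1/4 I^A I^B, 1/4 I^A i, 1/4 I^B i.
Crossing each possibility with the mother I^B I^B and summing P(type AB): 1/4·1 + 1/4·1/2 + 1/4·1/2 + 1/4·0 = 1/2.
Similarly for Rh via the father's Rh distribution: P(Rh-) = 1/2.
Independent loci: 1/2 × 1/2 = 1/4.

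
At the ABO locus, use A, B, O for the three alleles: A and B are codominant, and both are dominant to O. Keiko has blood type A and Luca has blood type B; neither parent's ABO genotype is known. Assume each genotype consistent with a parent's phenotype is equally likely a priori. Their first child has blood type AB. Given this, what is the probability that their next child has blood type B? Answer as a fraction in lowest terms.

Possible genotypes: Keiko ∈ {AA, AO}; Luca ∈ {BB, BO}.
Weight each parental genotype pair by prior × P(type-AB child):
  AA × BB: posterior weight 4/9; P(next child type B) = 0.
  AA × BO: posterior weight 2/9; P(next child type B) = 0.
  AO × BB: posterior weight 2/9; P(next child type B) = 1/2.
  AO × BO: posterior weight 1/9; P(next child type B) = 1/4.
Weighted sum = 5/36.

5/36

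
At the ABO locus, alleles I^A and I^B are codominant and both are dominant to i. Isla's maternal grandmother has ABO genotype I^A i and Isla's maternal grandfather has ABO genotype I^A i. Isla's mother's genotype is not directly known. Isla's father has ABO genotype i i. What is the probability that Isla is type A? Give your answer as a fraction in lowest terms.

Isla's mother's ABO genotype from I^A i × I^A i: 1/4 I^A I^A, 1/2 I^A i, 1/4 i i.
Crossing each possibility with the father i i and summing P(type A): 1/4·1 + 1/2·1/2 + 1/4·0 = 1/2.

1/2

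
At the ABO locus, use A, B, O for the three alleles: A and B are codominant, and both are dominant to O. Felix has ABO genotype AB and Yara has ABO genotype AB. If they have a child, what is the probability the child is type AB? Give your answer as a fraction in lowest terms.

ABO cross AB × AB → offspring phenotypes: 1/4 A, 1/4 B, 1/2 AB.
So P(type AB) = 1/2.

1/2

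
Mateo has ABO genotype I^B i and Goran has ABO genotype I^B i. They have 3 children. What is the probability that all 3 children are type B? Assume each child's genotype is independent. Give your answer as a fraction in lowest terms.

ABO cross I^B i × I^B i → 1/4 O, 3/4 B.
So P(type B) = 3/4 per child.
All 3 independent: (3/4)^3 = 27/64.

27/64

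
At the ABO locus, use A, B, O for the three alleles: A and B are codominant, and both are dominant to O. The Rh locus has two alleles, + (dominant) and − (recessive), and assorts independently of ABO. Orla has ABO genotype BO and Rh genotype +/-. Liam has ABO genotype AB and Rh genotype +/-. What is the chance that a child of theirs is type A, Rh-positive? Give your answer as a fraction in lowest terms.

ABO cross BO × AB → offspring phenotypes: 1/4 A, 1/2 B, 1/4 AB.
Rh cross +/- × +/- → 3/4 Rh+, 1/4 Rh-.
Independent loci: P(type A, Rh-positive) = 1/4 × 3/4 = 3/16.

3/16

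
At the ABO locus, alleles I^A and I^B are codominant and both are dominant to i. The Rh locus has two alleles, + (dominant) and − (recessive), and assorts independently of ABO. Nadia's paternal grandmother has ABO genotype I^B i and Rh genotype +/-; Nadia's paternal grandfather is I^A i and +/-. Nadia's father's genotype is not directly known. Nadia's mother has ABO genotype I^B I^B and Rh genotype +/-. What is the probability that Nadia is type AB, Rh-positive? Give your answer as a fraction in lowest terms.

3/16

Nadia's father's ABO genotype from I^B i × I^A i: 1/4 I^A I^B, 1/4 I^A i, 1/4 I^B i, 1/4 i i.
Crossing each possibility with the mother I^B I^B and summing P(type AB): 1/4·1/2 + 1/4·1/2 + 1/4·0 + 1/4·0 = 1/4.
Similarly for Rh via the father's Rh distribution: P(Rh+) = 3/4.
Independent loci: 1/4 × 3/4 = 3/16.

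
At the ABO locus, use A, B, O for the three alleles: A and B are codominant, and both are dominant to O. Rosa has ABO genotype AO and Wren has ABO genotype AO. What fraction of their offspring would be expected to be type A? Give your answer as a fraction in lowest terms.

3/4

ABO cross AO × AO → offspring phenotypes: 1/4 O, 3/4 A.
So P(type A) = 3/4.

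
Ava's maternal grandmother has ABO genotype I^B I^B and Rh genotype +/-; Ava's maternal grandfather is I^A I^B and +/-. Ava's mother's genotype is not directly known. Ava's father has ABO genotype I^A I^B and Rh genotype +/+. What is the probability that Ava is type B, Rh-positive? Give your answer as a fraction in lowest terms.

3/8

Ava's mother's ABO genotype from I^B I^B × I^A I^B: 1/2 I^A I^B, 1/2 I^B I^B.
Crossing each possibility with the father I^A I^B and summing P(type B): 1/2·1/4 + 1/2·1/2 = 3/8.
Similarly for Rh via the mother's Rh distribution: P(Rh+) = 1.
Independent loci: 3/8 × 1 = 3/8.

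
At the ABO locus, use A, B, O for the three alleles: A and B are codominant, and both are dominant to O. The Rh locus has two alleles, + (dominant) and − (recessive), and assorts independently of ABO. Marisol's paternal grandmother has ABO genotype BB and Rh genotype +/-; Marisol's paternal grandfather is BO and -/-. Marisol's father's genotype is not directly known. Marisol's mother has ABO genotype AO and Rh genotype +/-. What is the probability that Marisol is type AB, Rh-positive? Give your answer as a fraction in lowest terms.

Marisol's father's ABO genotype from BB × BO: 1/2 BB, 1/2 BO.
Crossing each possibility with the mother AO and summing P(type AB): 1/2·1/2 + 1/2·1/4 = 3/8.
Similarly for Rh via the father's Rh distribution: P(Rh+) = 5/8.
Independent loci: 3/8 × 5/8 = 15/64.

15/64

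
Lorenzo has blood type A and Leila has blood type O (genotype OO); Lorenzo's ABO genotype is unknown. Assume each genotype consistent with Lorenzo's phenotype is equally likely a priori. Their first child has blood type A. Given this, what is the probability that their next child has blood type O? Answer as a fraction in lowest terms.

1/6

Possible genotypes: Lorenzo ∈ {AA, AO}; Leila ∈ {OO}.
Weight each parental genotype pair by prior × P(type-A child):
  AA × OO: posterior weight 2/3; P(next child type O) = 0.
  AO × OO: posterior weight 1/3; P(next child type O) = 1/2.
Weighted sum = 1/6.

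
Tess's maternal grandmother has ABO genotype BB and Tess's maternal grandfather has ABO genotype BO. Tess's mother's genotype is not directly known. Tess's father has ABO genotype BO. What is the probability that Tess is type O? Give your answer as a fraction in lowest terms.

Tess's mother's ABO genotype from BB × BO: 1/2 BB, 1/2 BO.
Crossing each possibility with the father BO and summing P(type O): 1/2·0 + 1/2·1/4 = 1/8.

1/8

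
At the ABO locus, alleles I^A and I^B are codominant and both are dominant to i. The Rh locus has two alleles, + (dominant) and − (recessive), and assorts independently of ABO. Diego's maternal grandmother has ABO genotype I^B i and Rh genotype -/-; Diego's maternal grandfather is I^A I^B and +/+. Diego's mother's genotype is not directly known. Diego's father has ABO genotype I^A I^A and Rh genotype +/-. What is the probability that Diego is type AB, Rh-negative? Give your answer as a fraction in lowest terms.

Diego's mother's ABO genotype from I^B i × I^A I^B: 1/4 I^A I^B, 1/4 I^A i, 1/4 I^B I^B, 1/4 I^B i.
Crossing each possibility with the father I^A I^A and summing P(type AB): 1/4·1/2 + 1/4·0 + 1/4·1 + 1/4·1/2 = 1/2.
Similarly for Rh via the mother's Rh distribution: P(Rh-) = 1/4.
Independent loci: 1/2 × 1/4 = 1/8.

1/8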